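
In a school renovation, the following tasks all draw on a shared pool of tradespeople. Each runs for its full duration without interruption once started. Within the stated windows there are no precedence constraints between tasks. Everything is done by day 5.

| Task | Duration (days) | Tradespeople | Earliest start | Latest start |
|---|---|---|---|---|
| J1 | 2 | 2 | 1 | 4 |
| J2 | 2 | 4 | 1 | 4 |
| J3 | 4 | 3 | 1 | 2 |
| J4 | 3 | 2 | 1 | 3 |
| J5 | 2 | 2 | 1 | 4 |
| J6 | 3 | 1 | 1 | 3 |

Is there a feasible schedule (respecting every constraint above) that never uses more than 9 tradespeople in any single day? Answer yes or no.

yes

Schedule J1@1, J2@1, J3@1, J4@3, J5@3, J6@3: d1:9  d2:9  d3:8  d4:8  d5:3 — peak 9 ≤ 9.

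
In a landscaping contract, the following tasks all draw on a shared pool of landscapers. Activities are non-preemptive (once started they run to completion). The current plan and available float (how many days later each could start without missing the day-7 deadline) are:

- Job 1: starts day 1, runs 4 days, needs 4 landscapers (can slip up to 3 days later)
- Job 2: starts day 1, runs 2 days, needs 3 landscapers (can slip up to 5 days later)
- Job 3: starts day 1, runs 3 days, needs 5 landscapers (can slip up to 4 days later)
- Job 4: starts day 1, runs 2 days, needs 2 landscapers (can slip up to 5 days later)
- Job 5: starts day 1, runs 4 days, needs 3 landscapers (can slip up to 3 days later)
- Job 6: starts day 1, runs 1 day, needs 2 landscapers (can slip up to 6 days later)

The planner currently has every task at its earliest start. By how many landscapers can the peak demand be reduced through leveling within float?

Early-start peak: d1:19  d2:17  d3:12  d4:7  d5:0  d6:0  d7:0 ⇒ 19.
Leveled (Job 1@1, Job 2@1, Job 3@5, Job 4@1, Job 5@3, Job 6@3): d1:9  d2:9  d3:9  d4:7  d5:8  d6:8  d7:5 ⇒ 9.
Reduction 19 − 9 = 10.

10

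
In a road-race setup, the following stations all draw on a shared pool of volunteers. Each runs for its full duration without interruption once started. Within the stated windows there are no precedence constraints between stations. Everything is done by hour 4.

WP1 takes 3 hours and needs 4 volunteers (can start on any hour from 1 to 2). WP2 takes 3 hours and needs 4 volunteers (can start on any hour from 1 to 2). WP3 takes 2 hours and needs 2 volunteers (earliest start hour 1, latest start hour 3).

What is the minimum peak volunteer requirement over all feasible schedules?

Schedule WP1@1, WP2@1, WP3@1: h1:10  h2:10  h3:8  h4:0 — peak 10.
No arrangement of the 12 feasible schedules does better.

10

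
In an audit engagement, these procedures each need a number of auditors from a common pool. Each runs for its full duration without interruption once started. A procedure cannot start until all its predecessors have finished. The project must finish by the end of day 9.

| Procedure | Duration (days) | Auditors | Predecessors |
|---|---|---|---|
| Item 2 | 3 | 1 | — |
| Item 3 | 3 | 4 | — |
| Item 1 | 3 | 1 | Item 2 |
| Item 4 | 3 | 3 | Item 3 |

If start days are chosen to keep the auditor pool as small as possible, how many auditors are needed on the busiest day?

4

Early-start (Item 2@1, Item 3@1, Item 1@4, Item 4@4) gives peak 5: d1:5  d2:5  d3:5  d4:4  d5:4  d6:4  d7:0  d8:0  d9:0.
Shift Item 3→4, Item 1→7, Item 4→7.
Schedule Item 2@1, Item 3@4, Item 1@7, Item 4@7: d1:1  d2:1  d3:1  d4:4  d5:4  d6:4  d7:4  d8:4  d9:4 — peak 4.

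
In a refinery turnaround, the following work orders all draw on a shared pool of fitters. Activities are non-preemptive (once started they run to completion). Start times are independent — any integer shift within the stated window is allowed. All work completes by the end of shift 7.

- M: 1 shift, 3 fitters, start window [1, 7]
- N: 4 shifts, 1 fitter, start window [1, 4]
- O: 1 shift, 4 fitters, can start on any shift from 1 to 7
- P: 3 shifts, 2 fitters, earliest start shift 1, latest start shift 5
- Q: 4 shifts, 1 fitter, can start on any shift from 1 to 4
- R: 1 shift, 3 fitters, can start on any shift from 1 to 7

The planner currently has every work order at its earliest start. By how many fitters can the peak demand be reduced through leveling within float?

10

Early-start peak: s1:14  s2:4  s3:4  s4:2  s5:0  s6:0  s7:0 ⇒ 14.
Leveled (M@1, N@1, O@6, P@2, Q@2, R@5): s1:4  s2:4  s3:4  s4:4  s5:4  s6:4  s7:0 ⇒ 4.
Reduction 14 − 4 = 10.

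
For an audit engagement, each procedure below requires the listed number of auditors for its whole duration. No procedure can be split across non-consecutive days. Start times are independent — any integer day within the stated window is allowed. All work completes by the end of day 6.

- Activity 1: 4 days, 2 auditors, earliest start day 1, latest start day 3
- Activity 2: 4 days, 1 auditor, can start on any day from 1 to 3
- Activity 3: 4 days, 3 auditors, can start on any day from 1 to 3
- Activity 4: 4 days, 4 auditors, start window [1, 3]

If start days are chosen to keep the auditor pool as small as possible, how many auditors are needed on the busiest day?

10

Schedule Activity 1@1, Activity 2@1, Activity 3@1, Activity 4@1: d1:10  d2:10  d3:10  d4:10  d5:0  d6:0 — peak 10.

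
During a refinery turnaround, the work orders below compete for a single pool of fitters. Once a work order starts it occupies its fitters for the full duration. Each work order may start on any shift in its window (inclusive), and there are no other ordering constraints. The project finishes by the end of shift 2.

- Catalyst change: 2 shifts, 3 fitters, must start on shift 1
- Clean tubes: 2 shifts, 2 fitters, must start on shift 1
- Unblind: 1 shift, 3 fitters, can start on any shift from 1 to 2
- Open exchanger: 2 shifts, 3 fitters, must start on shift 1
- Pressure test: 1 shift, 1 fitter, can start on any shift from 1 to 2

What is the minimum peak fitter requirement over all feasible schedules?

11

Early-start (Catalyst change@1, Clean tubes@1, Unblind@1, Open exchanger@1, Pressure test@1) gives peak 12: s1:12  s2:8.
Shift Pressure test→2.
Schedule Catalyst change@1, Clean tubes@1, Unblind@1, Open exchanger@1, Pressure test@2: s1:11  s2:9 — peak 11.
No arrangement of the 4 feasible schedules does better.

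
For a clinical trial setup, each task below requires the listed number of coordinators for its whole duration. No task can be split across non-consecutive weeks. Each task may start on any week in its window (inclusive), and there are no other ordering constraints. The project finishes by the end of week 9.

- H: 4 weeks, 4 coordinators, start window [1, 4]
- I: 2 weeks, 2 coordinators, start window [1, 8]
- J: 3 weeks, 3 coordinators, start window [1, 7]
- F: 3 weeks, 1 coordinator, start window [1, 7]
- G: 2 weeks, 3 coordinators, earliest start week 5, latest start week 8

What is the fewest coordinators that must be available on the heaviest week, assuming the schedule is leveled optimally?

5

Early-start (H@1, I@1, J@1, F@1, G@5) gives peak 10: w1:10  w2:10  w3:8  w4:4  w5:3  w6:3  w7:0  w8:0  w9:0.
Shift I→5, J→5, G→8.
Schedule H@1, I@5, J@5, F@1, G@8: w1:5  w2:5  w3:5  w4:4  w5:5  w6:5  w7:3  w8:3  w9:3 — peak 5.
Total coordinator-weeks = 38 over 9 weeks ⇒ peak ≥ ⌈38/9⌉ = 5, so 5 is optimal.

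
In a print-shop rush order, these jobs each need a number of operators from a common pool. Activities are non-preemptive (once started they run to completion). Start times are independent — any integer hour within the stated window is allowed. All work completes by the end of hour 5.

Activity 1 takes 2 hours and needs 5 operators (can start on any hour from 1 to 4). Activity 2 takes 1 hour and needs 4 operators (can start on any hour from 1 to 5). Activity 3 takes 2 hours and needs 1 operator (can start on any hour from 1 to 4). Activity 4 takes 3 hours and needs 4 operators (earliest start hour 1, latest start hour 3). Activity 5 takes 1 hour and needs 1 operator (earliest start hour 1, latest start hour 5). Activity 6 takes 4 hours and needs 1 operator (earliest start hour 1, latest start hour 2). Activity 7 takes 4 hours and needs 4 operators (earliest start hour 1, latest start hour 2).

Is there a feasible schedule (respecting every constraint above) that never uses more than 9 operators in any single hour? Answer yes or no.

no

Total operator-hours = 49; over 5 hours the average is 49/5 > 9, so some hour must exceed 9.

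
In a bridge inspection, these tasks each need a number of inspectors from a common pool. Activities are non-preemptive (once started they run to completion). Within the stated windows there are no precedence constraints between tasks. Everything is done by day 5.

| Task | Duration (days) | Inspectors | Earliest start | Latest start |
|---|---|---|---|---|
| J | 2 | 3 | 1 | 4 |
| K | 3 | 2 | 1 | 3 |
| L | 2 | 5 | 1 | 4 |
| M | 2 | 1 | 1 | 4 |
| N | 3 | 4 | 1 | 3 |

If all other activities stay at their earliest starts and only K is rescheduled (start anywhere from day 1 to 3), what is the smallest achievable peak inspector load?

13

K@1: d1:15  d2:15  d3:6  d4:0  d5:0 → peak 15
K@2: d1:13  d2:15  d3:6  d4:2  d5:0 → peak 15
K@3: d1:13  d2:13  d3:6  d4:2  d5:2 → peak 13
Best is K@3, peak 13.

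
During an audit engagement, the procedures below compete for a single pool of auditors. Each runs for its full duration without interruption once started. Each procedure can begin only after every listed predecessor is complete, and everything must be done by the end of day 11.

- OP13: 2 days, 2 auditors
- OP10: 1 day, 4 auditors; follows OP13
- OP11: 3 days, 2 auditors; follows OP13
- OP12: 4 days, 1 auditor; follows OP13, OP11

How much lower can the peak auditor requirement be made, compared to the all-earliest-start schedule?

2

Early-start peak: d1:2  d2:2  d3:6  d4:2  d5:2  d6:1  d7:1  d8:1  d9:1  d10:0  d11:0 ⇒ 6.
Leveled (OP13@1, OP10@3, OP11@4, OP12@7): d1:2  d2:2  d3:4  d4:2  d5:2  d6:2  d7:1  d8:1  d9:1  d10:1  d11:0 ⇒ 4.
Reduction 6 − 4 = 2.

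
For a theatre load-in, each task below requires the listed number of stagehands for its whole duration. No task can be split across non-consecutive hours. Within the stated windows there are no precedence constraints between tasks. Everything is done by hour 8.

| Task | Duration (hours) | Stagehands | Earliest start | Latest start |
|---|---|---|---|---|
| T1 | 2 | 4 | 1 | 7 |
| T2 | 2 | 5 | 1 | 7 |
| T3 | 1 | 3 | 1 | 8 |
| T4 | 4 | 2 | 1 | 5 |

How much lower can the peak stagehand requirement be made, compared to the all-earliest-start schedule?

9

Early-start peak: h1:14  h2:11  h3:2  h4:2  h5:0  h6:0  h7:0  h8:0 ⇒ 14.
Leveled (T1@1, T2@3, T3@5, T4@5): h1:4  h2:4  h3:5  h4:5  h5:5  h6:2  h7:2  h8:2 ⇒ 5.
Reduction 14 − 5 = 9.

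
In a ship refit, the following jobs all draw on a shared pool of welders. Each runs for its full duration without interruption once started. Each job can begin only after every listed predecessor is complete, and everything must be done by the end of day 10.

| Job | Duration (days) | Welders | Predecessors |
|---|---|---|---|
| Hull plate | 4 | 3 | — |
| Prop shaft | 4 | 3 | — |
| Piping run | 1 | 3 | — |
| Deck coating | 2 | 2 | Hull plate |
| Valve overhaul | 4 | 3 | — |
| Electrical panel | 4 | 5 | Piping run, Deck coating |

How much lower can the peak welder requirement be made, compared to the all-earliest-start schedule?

4

Early-start peak: d1:12  d2:9  d3:9  d4:9  d5:2  d6:2  d7:5  d8:5  d9:5  d10:5 ⇒ 12.
Leveled (Hull plate@1, Prop shaft@1, Piping run@5, Deck coating@5, Valve overhaul@5, Electrical panel@7): d1:6  d2:6  d3:6  d4:6  d5:8  d6:5  d7:8  d8:8  d9:5  d10:5 ⇒ 8.
Reduction 12 − 8 = 4.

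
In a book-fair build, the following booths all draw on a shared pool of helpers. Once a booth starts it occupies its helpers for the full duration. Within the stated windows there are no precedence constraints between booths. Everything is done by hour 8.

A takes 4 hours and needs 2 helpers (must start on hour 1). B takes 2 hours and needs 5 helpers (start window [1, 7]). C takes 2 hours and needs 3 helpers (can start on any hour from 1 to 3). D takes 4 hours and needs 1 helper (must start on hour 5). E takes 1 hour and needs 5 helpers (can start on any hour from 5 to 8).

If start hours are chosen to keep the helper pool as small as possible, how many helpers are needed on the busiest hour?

6

Early-start (A@1, B@1, C@1, D@5, E@5) gives peak 10: h1:10  h2:10  h3:2  h4:2  h5:6  h6:1  h7:1  h8:1.
Shift B→5, E→7.
Schedule A@1, B@5, C@1, D@5, E@7: h1:5  h2:5  h3:2  h4:2  h5:6  h6:6  h7:6  h8:1 — peak 6.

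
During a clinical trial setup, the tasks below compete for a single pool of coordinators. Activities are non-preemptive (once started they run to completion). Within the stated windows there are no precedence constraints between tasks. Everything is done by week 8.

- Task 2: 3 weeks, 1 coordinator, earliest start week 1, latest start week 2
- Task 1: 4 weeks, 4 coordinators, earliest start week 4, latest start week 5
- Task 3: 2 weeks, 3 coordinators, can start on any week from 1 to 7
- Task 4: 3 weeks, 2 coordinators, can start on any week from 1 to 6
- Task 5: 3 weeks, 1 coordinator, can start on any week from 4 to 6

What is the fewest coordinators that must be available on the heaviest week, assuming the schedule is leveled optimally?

6

Schedule Task 2@1, Task 1@4, Task 3@1, Task 4@1, Task 5@4: w1:6  w2:6  w3:3  w4:5  w5:5  w6:5  w7:4  w8:0 — peak 6.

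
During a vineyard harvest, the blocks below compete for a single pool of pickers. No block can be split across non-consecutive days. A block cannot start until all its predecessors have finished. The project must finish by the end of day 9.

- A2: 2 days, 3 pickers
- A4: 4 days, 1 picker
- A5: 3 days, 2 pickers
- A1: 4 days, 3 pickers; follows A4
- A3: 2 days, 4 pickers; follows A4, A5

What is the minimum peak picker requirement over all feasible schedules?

7

Schedule A2@1, A4@1, A5@1, A1@5, A3@5: d1:6  d2:6  d3:3  d4:1  d5:7  d6:7  d7:3  d8:3  d9:0 — peak 7.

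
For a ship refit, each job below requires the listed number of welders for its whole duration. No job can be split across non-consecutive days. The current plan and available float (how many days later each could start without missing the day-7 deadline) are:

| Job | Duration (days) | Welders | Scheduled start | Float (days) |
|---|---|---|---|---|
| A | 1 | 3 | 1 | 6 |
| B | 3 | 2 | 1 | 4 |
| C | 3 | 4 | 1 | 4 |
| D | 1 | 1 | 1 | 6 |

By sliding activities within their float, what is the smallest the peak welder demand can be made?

4

Early-start (A@1, B@1, C@1, D@1) gives peak 10: d1:10  d2:6  d3:6  d4:0  d5:0  d6:0  d7:0.
Shift B→2, C→5.
Schedule A@1, B@2, C@5, D@1: d1:4  d2:2  d3:2  d4:2  d5:4  d6:4  d7:4 — peak 4.
Total welder-days = 22 over 7 days ⇒ peak ≥ ⌈22/7⌉ = 4, so 4 is optimal.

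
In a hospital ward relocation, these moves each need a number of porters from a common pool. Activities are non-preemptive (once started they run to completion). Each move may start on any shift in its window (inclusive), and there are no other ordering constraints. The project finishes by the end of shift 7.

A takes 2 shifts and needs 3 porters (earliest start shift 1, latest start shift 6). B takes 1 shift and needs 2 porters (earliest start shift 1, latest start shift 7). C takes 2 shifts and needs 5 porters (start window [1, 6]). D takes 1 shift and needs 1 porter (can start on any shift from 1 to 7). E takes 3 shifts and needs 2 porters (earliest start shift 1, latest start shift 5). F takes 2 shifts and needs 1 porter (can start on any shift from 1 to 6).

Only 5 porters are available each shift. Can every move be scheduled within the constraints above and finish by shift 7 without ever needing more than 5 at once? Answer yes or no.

yes

Schedule A@1, B@1, C@3, D@2, E@5, F@5: s1:5  s2:4  s3:5  s4:5  s5:3  s6:3  s7:2 — peak 5 ≤ 5.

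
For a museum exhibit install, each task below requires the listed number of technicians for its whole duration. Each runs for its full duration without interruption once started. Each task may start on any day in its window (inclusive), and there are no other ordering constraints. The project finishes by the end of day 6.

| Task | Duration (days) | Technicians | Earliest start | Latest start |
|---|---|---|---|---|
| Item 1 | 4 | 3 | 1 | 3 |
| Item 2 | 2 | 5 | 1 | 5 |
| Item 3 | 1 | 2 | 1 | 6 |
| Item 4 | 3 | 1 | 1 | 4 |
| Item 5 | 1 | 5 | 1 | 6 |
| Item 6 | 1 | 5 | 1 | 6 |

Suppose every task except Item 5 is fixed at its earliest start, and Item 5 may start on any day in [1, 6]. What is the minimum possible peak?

16

Item 5@1: d1:21  d2:9  d3:4  d4:3  d5:0  d6:0 → peak 21
Item 5@2: d1:16  d2:14  d3:4  d4:3  d5:0  d6:0 → peak 16
Item 5@3: d1:16  d2:9  d3:9  d4:3  d5:0  d6:0 → peak 16
Item 5@4: d1:16  d2:9  d3:4  d4:8  d5:0  d6:0 → peak 16
Item 5@5: d1:16  d2:9  d3:4  d4:3  d5:5  d6:0 → peak 16
Item 5@6: d1:16  d2:9  d3:4  d4:3  d5:0  d6:5 → peak 16
Best is Item 5@2, peak 16.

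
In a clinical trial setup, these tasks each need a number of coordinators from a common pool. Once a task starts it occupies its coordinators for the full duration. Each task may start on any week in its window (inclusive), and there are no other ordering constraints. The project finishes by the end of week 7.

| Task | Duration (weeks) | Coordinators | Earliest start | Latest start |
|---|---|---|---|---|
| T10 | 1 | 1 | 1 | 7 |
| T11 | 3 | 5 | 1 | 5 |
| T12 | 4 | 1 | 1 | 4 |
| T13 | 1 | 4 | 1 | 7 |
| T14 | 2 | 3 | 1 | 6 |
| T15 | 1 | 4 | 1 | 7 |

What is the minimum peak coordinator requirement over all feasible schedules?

Early-start (T10@1, T11@1, T12@1, T13@1, T14@1, T15@1) gives peak 18: w1:18  w2:9  w3:6  w4:1  w5:0  w6:0  w7:0.
Shift T11→5, T13→3, T15→4.
Schedule T10@1, T11@5, T12@1, T13@3, T14@1, T15@4: w1:5  w2:4  w3:5  w4:5  w5:5  w6:5  w7:5 — peak 5.
Total coordinator-weeks = 34 over 7 weeks ⇒ peak ≥ ⌈34/7⌉ = 5, so 5 is optimal.

5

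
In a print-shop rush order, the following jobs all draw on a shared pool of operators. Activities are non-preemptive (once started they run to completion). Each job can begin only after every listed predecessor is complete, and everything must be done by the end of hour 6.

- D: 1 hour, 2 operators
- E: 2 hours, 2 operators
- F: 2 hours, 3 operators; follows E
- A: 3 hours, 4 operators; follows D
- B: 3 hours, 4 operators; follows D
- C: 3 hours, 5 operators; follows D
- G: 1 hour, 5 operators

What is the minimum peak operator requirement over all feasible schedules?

Early-start (D@1, E@1, F@3, A@2, B@2, C@2, G@1) gives peak 16: h1:9  h2:15  h3:16  h4:16  h5:0  h6:0.
Shift F→5, C→3.
Schedule D@1, E@1, F@5, A@2, B@2, C@3, G@1: h1:9  h2:10  h3:13  h4:13  h5:8  h6:3 — peak 13.

13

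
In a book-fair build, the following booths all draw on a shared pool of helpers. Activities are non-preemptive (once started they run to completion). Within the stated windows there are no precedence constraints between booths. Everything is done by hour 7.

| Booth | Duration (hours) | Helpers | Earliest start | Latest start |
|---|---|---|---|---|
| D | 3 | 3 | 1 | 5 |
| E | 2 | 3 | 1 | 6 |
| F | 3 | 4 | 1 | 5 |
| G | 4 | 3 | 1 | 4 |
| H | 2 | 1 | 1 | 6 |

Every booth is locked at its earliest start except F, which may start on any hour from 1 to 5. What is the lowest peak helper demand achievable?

10

F@1: h1:14  h2:14  h3:10  h4:3  h5:0  h6:0  h7:0 → peak 14
F@2: h1:10  h2:14  h3:10  h4:7  h5:0  h6:0  h7:0 → peak 14
F@3: h1:10  h2:10  h3:10  h4:7  h5:4  h6:0  h7:0 → peak 10
F@4: h1:10  h2:10  h3:6  h4:7  h5:4  h6:4  h7:0 → peak 10
F@5: h1:10  h2:10  h3:6  h4:3  h5:4  h6:4  h7:4 → peak 10
Best is F@3, peak 10.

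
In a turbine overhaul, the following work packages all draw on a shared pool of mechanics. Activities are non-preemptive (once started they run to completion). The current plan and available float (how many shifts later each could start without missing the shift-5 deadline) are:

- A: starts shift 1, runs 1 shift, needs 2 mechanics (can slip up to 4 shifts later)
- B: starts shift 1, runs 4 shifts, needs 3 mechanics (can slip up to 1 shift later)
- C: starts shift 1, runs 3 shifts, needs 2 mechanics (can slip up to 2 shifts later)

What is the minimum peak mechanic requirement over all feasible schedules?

5

Early-start (A@1, B@1, C@1) gives peak 7: s1:7  s2:5  s3:5  s4:3  s5:0.
Shift C→2.
Schedule A@1, B@1, C@2: s1:5  s2:5  s3:5  s4:5  s5:0 — peak 5.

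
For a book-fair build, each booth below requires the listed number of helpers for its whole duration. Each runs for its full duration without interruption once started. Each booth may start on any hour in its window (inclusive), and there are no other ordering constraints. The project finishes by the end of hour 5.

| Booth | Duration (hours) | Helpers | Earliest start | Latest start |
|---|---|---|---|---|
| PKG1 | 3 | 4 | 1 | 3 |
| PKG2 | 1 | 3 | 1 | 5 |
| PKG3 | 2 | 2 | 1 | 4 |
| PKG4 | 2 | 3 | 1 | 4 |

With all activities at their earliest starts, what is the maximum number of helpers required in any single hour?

Early-start schedule: PKG1@1, PKG2@1, PKG3@1, PKG4@1.
Load per hour: hour 1: 12, hour 2: 9, hour 3: 4, hour 4: 0, hour 5: 0.
Peak is 12.

12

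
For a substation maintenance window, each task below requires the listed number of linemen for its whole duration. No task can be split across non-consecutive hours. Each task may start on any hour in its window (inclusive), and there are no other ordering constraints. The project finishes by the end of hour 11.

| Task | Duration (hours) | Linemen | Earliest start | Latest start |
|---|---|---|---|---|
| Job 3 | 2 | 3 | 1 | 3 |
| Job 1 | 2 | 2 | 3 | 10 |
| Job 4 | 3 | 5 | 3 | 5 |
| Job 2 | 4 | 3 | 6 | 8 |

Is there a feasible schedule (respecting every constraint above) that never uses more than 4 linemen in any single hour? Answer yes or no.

no

The minimum achievable peak is 5; 4 < 5, so no feasible schedule stays within the cap.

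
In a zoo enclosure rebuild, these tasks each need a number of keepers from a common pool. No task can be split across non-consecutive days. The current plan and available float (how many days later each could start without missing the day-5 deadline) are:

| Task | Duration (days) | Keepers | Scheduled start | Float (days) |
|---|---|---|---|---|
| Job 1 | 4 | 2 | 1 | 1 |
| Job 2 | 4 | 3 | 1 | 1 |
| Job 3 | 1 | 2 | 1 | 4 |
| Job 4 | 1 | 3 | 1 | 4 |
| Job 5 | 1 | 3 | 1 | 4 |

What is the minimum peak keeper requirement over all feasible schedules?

7

Early-start (Job 1@1, Job 2@1, Job 3@1, Job 4@1, Job 5@1) gives peak 13: d1:13  d2:5  d3:5  d4:5  d5:0.
Shift Job 4→5, Job 5→5.
Schedule Job 1@1, Job 2@1, Job 3@1, Job 4@5, Job 5@5: d1:7  d2:5  d3:5  d4:5  d5:6 — peak 7.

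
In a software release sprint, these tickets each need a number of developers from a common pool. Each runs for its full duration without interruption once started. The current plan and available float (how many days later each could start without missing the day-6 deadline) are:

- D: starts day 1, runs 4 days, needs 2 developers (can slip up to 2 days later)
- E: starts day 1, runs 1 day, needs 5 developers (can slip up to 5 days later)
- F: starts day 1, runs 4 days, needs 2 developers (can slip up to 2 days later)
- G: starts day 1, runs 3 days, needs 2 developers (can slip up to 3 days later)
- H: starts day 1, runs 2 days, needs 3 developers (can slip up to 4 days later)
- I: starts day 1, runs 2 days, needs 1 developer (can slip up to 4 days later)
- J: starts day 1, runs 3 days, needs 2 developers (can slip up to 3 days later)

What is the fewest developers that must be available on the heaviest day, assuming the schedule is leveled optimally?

Early-start (D@1, E@1, F@1, G@1, H@1, I@1, J@1) gives peak 17: d1:17  d2:12  d3:8  d4:4  d5:0  d6:0.
Shift F→2, G→2, H→5, J→3.
Schedule D@1, E@1, F@2, G@2, H@5, I@1, J@3: d1:8  d2:7  d3:8  d4:8  d5:7  d6:3 — peak 8.

8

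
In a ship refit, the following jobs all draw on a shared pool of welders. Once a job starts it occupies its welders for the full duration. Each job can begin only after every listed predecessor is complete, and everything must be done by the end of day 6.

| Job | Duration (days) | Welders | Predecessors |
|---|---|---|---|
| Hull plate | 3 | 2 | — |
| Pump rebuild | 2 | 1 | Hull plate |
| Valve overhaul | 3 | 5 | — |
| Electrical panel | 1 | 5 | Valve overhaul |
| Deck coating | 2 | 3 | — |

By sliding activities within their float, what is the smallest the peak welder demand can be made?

7

Early-start (Hull plate@1, Pump rebuild@4, Valve overhaul@1, Electrical panel@4, Deck coating@1) gives peak 10: d1:10  d2:10  d3:7  d4:6  d5:1  d6:0.
Shift Deck coating→5.
Schedule Hull plate@1, Pump rebuild@4, Valve overhaul@1, Electrical panel@4, Deck coating@5: d1:7  d2:7  d3:7  d4:6  d5:4  d6:3 — peak 7.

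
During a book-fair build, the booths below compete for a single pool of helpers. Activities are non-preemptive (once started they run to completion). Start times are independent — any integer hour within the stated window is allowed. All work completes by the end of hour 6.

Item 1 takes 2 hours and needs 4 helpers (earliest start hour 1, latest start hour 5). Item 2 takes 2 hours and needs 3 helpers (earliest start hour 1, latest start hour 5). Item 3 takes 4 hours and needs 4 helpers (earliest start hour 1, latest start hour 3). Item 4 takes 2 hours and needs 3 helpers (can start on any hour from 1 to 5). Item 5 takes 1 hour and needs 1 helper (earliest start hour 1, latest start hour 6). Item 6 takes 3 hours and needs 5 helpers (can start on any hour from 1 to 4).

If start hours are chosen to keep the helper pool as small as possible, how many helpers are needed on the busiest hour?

10

Early-start (Item 1@1, Item 2@1, Item 3@1, Item 4@1, Item 5@1, Item 6@1) gives peak 20: h1:20  h2:19  h3:9  h4:4  h5:0  h6:0.
Shift Item 3→3, Item 5→3, Item 6→3.
Schedule Item 1@1, Item 2@1, Item 3@3, Item 4@1, Item 5@3, Item 6@3: h1:10  h2:10  h3:10  h4:9  h5:9  h6:4 — peak 10.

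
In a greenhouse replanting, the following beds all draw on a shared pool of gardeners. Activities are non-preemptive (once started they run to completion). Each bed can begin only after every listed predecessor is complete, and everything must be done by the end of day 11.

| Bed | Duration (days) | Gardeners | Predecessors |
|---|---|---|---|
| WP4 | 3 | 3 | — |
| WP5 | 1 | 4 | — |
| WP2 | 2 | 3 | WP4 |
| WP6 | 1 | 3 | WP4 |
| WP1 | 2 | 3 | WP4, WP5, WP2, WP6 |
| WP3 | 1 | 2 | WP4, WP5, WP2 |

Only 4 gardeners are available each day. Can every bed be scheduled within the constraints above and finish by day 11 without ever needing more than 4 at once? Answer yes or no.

Schedule WP4@1, WP5@4, WP2@5, WP6@7, WP1@8, WP3@10: d1:3  d2:3  d3:3  d4:4  d5:3  d6:3  d7:3  d8:3  d9:3  d10:2  d11:0 — peak 4 ≤ 4.

yes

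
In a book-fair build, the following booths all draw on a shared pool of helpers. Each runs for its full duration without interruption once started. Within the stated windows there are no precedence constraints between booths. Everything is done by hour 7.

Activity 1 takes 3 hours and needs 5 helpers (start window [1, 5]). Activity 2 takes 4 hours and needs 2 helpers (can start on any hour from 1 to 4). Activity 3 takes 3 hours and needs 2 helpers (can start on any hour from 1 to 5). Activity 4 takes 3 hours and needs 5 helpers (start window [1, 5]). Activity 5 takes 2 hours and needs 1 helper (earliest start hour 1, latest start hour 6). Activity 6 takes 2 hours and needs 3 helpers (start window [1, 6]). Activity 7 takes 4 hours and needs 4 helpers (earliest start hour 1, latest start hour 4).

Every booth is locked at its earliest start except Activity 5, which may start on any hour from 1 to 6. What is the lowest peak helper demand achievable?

Activity 5@1: h1:22  h2:22  h3:18  h4:6  h5:0  h6:0  h7:0 → peak 22
Activity 5@2: h1:21  h2:22  h3:19  h4:6  h5:0  h6:0  h7:0 → peak 22
Activity 5@3: h1:21  h2:21  h3:19  h4:7  h5:0  h6:0  h7:0 → peak 21
Activity 5@4: h1:21  h2:21  h3:18  h4:7  h5:1  h6:0  h7:0 → peak 21
Activity 5@5: h1:21  h2:21  h3:18  h4:6  h5:1  h6:1  h7:0 → peak 21
Activity 5@6: h1:21  h2:21  h3:18  h4:6  h5:0  h6:1  h7:1 → peak 21
Best is Activity 5@3, peak 21.

21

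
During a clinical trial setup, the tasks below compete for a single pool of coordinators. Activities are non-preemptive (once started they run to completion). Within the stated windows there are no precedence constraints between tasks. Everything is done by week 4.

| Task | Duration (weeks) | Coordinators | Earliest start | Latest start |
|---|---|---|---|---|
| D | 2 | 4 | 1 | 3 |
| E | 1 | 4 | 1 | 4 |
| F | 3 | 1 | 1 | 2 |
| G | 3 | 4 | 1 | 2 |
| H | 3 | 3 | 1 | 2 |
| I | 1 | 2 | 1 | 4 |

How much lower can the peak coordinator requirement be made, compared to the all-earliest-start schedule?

6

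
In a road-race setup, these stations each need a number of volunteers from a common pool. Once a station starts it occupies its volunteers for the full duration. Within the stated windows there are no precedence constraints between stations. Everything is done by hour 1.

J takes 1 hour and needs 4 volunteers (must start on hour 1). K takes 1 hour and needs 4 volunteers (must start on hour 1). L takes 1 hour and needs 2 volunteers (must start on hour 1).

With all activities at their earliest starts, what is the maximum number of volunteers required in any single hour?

Early-start schedule: J@1, K@1, L@1.
Load per hour: hour 1: 10.
Peak is 10.

10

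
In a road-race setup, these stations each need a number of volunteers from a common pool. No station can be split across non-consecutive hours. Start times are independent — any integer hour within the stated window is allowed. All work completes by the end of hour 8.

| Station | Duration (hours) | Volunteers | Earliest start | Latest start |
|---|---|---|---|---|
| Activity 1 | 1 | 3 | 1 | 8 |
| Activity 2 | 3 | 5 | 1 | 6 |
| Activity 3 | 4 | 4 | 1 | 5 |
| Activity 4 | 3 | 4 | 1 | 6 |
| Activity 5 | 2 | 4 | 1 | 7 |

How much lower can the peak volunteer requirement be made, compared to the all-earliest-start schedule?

Early-start peak: h1:20  h2:17  h3:13  h4:4  h5:0  h6:0  h7:0  h8:0 ⇒ 20.
Leveled (Activity 1@1, Activity 2@1, Activity 3@4, Activity 4@4, Activity 5@7): h1:8  h2:5  h3:5  h4:8  h5:8  h6:8  h7:8  h8:4 ⇒ 8.
Reduction 20 − 8 = 12.

12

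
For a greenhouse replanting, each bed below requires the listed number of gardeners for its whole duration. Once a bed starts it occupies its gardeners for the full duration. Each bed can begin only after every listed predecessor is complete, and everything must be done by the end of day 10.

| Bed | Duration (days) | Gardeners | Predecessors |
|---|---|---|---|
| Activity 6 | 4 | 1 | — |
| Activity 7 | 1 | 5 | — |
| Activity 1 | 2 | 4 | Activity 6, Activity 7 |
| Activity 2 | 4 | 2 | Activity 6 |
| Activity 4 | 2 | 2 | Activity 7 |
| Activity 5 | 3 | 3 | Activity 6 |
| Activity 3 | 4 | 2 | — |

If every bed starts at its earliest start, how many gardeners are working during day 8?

2

At early start, day 8 has: Activity 2.
Demand: 2 = 2.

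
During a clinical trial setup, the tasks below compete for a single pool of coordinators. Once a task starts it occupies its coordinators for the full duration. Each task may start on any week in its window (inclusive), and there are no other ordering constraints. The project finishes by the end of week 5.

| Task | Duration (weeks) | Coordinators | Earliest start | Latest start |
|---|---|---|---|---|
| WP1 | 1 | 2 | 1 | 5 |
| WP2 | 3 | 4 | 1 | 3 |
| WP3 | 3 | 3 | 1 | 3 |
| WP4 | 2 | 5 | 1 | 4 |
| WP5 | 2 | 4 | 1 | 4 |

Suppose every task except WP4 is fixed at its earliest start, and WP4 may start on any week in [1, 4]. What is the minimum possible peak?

13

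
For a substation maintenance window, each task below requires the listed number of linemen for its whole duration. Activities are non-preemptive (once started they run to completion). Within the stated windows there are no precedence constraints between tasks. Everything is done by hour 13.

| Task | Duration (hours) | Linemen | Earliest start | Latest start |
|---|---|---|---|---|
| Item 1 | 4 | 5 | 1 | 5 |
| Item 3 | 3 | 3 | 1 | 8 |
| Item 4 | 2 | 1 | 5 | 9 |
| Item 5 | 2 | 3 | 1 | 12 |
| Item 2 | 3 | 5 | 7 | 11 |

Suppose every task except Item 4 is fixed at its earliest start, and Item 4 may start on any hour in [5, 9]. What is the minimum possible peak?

11

Item 4@5: h1:11  h2:11  h3:8  h4:5  h5:1  h6:1  h7:5  h8:5  h9:5  h10:0  h11:0  h12:0  h13:0 → peak 11
Item 4@6: h1:11  h2:11  h3:8  h4:5  h5:0  h6:1  h7:6  h8:5  h9:5  h10:0  h11:0  h12:0  h13:0 → peak 11
Item 4@7: h1:11  h2:11  h3:8  h4:5  h5:0  h6:0  h7:6  h8:6  h9:5  h10:0  h11:0  h12:0  h13:0 → peak 11
Item 4@8: h1:11  h2:11  h3:8  h4:5  h5:0  h6:0  h7:5  h8:6  h9:6  h10:0  h11:0  h12:0  h13:0 → peak 11
Item 4@9: h1:11  h2:11  h3:8  h4:5  h5:0  h6:0  h7:5  h8:5  h9:6  h10:1  h11:0  h12:0  h13:0 → peak 11
Best is Item 4@5, peak 11.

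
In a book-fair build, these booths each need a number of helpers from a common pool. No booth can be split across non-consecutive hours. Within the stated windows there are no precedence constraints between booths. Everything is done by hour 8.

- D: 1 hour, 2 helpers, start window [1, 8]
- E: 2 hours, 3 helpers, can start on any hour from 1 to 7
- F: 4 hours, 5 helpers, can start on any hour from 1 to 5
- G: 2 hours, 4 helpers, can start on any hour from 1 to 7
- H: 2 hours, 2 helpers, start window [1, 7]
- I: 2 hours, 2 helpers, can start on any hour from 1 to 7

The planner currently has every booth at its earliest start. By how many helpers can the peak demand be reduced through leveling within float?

Early-start peak: h1:18  h2:16  h3:5  h4:5  h5:0  h6:0  h7:0  h8:0 ⇒ 18.
Leveled (D@1, E@1, F@3, G@7, H@1, I@2): h1:7  h2:7  h3:7  h4:5  h5:5  h6:5  h7:4  h8:4 ⇒ 7.
Reduction 18 − 7 = 11.

11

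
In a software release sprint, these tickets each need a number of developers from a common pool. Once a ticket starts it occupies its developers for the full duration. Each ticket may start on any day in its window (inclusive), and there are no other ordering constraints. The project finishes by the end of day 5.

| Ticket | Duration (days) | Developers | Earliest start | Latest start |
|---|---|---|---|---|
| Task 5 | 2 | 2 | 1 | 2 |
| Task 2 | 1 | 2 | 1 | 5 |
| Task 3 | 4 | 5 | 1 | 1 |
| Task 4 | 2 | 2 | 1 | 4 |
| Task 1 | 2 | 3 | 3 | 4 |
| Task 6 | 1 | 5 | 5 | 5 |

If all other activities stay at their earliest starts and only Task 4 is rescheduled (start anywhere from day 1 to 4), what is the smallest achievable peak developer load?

10

Task 4@1: d1:11  d2:9  d3:8  d4:8  d5:5 → peak 11
Task 4@2: d1:9  d2:9  d3:10  d4:8  d5:5 → peak 10
Task 4@3: d1:9  d2:7  d3:10  d4:10  d5:5 → peak 10
Task 4@4: d1:9  d2:7  d3:8  d4:10  d5:7 → peak 10
Best is Task 4@2, peak 10.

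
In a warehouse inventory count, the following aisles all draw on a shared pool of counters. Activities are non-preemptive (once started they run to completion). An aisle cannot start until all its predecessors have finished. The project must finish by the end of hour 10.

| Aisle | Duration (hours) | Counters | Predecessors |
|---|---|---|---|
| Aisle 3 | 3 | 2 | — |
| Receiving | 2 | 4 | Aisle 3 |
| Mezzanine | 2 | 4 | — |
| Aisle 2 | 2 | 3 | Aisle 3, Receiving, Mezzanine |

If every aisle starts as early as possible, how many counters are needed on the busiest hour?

6

Early-start schedule: Aisle 3@1, Receiving@4, Mezzanine@1, Aisle 2@6.
Load per hour: hour 1: 6, hour 2: 6, hour 3: 2, hour 4: 4, hour 5: 4, hour 6: 3, hour 7: 3, hour 8: 0, hour 9: 0, hour 10: 0.
Peak is 6.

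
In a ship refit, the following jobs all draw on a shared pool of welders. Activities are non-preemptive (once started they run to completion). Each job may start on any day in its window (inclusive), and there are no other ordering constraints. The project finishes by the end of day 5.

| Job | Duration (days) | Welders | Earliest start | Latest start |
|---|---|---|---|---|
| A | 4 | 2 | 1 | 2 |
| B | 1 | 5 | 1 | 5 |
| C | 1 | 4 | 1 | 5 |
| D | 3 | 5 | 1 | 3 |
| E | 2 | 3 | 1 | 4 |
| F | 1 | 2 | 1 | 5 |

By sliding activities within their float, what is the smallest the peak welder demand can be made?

Early-start (A@1, B@1, C@1, D@1, E@1, F@1) gives peak 21: d1:21  d2:10  d3:7  d4:2  d5:0.
Shift B→5, C→4, E→4.
Schedule A@1, B@5, C@4, D@1, E@4, F@1: d1:9  d2:7  d3:7  d4:9  d5:8 — peak 9.

9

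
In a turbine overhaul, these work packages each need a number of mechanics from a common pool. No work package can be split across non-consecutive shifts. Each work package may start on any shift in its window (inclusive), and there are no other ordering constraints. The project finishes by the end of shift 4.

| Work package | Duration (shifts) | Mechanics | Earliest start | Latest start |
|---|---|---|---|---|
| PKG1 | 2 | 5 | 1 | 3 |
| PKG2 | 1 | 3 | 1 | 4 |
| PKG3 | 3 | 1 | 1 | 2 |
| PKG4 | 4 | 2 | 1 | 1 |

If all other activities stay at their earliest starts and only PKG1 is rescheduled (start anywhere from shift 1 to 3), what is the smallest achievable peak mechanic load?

8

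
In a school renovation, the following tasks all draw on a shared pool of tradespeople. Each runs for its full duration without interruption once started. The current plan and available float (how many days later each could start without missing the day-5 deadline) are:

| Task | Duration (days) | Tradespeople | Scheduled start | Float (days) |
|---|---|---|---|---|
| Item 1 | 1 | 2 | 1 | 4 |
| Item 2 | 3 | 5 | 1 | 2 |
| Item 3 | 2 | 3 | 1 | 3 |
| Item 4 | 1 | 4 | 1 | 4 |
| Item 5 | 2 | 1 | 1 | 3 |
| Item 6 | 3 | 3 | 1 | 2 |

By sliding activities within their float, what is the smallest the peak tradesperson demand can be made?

8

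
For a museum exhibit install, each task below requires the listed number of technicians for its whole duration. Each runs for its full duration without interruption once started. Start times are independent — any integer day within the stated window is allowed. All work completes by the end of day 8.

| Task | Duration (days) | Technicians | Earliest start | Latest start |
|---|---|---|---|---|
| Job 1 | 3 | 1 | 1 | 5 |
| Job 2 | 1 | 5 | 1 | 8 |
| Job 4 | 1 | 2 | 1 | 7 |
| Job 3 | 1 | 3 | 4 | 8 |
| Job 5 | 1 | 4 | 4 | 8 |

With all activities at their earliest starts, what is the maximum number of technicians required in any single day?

8

Early-start schedule: Job 1@1, Job 2@1, Job 4@1, Job 3@4, Job 5@4.
Load per day: day 1: 8, day 2: 1, day 3: 1, day 4: 7, day 5: 0, day 6: 0, day 7: 0, day 8: 0.
Peak is 8.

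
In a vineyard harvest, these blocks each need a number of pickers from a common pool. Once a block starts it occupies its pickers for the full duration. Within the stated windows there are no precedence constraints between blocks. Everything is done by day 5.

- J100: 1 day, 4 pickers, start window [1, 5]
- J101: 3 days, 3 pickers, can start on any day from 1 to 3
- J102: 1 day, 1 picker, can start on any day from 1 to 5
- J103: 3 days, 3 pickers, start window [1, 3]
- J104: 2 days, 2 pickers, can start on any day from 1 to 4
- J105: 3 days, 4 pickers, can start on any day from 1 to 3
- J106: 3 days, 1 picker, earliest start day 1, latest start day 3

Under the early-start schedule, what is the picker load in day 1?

At early start, day 1 has: J100, J101, J102, J103, J104, J105, J106.
Demand: 4 + 3 + 1 + 3 + 2 + 4 + 1 = 18.

18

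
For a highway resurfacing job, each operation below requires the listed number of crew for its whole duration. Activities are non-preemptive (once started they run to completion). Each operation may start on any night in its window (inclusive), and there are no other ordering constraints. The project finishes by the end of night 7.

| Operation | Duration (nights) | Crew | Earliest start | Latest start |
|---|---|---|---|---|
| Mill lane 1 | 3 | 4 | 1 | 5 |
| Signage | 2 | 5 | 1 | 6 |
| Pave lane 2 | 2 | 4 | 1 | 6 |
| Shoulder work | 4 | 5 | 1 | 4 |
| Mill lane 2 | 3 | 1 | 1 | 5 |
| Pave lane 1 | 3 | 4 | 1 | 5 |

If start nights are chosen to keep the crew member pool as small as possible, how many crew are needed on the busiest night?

10

Early-start (Mill lane 1@1, Signage@1, Pave lane 2@1, Shoulder work@1, Mill lane 2@1, Pave lane 1@1) gives peak 23: n1:23  n2:23  n3:14  n4:5  n5:0  n6:0  n7:0.
Shift Pave lane 2→3, Shoulder work→4, Pave lane 1→5.
Schedule Mill lane 1@1, Signage@1, Pave lane 2@3, Shoulder work@4, Mill lane 2@1, Pave lane 1@5: n1:10  n2:10  n3:9  n4:9  n5:9  n6:9  n7:9 — peak 10.
Total crew member-nights = 65 over 7 nights ⇒ peak ≥ ⌈65/7⌉ = 10, so 10 is optimal.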